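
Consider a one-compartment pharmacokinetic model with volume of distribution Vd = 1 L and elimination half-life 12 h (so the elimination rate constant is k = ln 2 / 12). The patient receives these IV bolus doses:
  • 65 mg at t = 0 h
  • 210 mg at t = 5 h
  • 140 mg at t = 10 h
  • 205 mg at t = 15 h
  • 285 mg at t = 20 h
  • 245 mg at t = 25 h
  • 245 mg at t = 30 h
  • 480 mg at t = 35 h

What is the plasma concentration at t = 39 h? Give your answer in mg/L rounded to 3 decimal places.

k = ln 2 / 12 = 0.05776 per h
Dose 1 (65 mg at t=0 h): 65·exp(−0.05776·39) = 6.832 mg/L
Dose 2 (210 mg at t=5 h): 210·exp(−0.05776·34) = 29.465 mg/L
Dose 3 (140 mg at t=10 h): 140·exp(−0.05776·29) = 26.220 mg/L
Dose 4 (205 mg at t=15 h): 205·exp(−0.05776·24) = 51.250 mg/L
Dose 5 (285 mg at t=20 h): 285·exp(−0.05776·19) = 95.107 mg/L
Dose 6 (245 mg at t=25 h): 245·exp(−0.05776·14) = 109.135 mg/L
Dose 7 (245 mg at t=30 h): 245·exp(−0.05776·9) = 145.678 mg/L
Dose 8 (480 mg at t=35 h): 480·exp(−0.05776·4) = 380.976 mg/L
C(39) = 6.832 + 29.465 + 26.220 + 51.250 + 95.107 + 109.135 + 145.678 + 380.976 = 844.664 mg/L

844.664 mg/L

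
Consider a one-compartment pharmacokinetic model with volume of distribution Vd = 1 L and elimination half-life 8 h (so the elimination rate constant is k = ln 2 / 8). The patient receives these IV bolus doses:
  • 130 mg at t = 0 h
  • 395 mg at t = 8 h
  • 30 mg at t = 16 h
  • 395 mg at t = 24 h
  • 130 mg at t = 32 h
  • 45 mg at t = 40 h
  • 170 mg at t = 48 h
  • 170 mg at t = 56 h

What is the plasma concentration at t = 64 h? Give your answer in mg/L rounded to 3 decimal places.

k = ln 2 / 8 = 0.08664 per h
Dose 1 (130 mg at t=0 h): 130·exp(−0.08664·64) = 0.508 mg/L
Dose 2 (395 mg at t=8 h): 395·exp(−0.08664·56) = 3.086 mg/L
Dose 3 (30 mg at t=16 h): 30·exp(−0.08664·48) = 0.469 mg/L
Dose 4 (395 mg at t=24 h): 395·exp(−0.08664·40) = 12.344 mg/L
Dose 5 (130 mg at t=32 h): 130·exp(−0.08664·32) = 8.125 mg/L
Dose 6 (45 mg at t=40 h): 45·exp(−0.08664·24) = 5.625 mg/L
Dose 7 (170 mg at t=48 h): 170·exp(−0.08664·16) = 42.500 mg/L
Dose 8 (170 mg at t=56 h): 170·exp(−0.08664·8) = 85.000 mg/L
C(64) = 0.508 + 3.086 + 0.469 + 12.344 + 8.125 + 5.625 + 42.500 + 85.000 = 157.656 mg/L

157.656 mg/L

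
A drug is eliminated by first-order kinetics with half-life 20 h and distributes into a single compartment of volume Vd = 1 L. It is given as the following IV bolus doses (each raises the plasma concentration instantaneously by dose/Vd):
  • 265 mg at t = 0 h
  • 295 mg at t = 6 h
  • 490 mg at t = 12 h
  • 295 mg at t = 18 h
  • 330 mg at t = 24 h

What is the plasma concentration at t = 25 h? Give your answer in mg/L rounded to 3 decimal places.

k = ln 2 / 20 = 0.03466 per h
Dose 1 (265 mg at t=0 h): 265·exp(−0.03466·25) = 111.419 mg/L
Dose 2 (295 mg at t=6 h): 295·exp(−0.03466·19) = 152.702 mg/L
Dose 3 (490 mg at t=12 h): 490·exp(−0.03466·13) = 312.267 mg/L
Dose 4 (295 mg at t=18 h): 295·exp(−0.03466·7) = 231.452 mg/L
Dose 5 (330 mg at t=24 h): 330·exp(−0.03466·1) = 318.759 mg/L
C(25) = 111.419 + 152.702 + 312.267 + 231.452 + 318.759 = 1126.599 mg/L

1126.599 mg/L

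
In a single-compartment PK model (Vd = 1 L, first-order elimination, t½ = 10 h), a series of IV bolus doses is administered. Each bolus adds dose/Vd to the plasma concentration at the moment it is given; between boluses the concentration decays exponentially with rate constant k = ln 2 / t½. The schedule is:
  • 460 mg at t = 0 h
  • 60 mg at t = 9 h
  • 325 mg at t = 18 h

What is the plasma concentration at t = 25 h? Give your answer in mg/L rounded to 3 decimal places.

k = ln 2 / 10 = 0.06931 per h
Dose 1 (460 mg at t=0 h): 460·exp(−0.06931·25) = 81.317 mg/L
Dose 2 (60 mg at t=9 h): 60·exp(−0.06931·16) = 19.793 mg/L
Dose 3 (325 mg at t=18 h): 325·exp(−0.06931·7) = 200.061 mg/L
C(25) = 81.317 + 19.793 + 200.061 = 301.171 mg/L

301.171 mg/L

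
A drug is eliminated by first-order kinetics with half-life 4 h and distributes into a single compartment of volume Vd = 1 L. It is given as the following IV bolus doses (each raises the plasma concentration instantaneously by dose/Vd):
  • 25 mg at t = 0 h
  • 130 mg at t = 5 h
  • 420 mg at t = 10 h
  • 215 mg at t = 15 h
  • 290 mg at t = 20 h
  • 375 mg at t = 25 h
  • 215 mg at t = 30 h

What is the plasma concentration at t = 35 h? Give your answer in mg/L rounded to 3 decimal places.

191.255 mg/L

k = ln 2 / 4 = 0.17329 per h
Dose 1 (25 mg at t=0 h): 25·exp(−0.17329·35) = 0.058 mg/L
Dose 2 (130 mg at t=5 h): 130·exp(−0.17329·30) = 0.718 mg/L
Dose 3 (420 mg at t=10 h): 420·exp(−0.17329·25) = 5.518 mg/L
Dose 4 (215 mg at t=15 h): 215·exp(−0.17329·20) = 6.719 mg/L
Dose 5 (290 mg at t=20 h): 290·exp(−0.17329·15) = 21.554 mg/L
Dose 6 (375 mg at t=25 h): 375·exp(−0.17329·10) = 66.291 mg/L
Dose 7 (215 mg at t=30 h): 215·exp(−0.17329·5) = 90.396 mg/L
C(35) = 0.058 + 0.718 + 5.518 + 6.719 + 21.554 + 66.291 + 90.396 = 191.255 mg/L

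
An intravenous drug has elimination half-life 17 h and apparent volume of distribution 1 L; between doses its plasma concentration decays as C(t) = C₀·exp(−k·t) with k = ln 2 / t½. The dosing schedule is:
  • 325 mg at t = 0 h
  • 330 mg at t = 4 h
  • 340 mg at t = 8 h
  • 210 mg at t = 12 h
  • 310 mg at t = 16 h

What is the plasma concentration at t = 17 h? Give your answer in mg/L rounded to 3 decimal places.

1061.178 mg/L

k = ln 2 / 17 = 0.04077 per h
Dose 1 (325 mg at t=0 h): 325·exp(−0.04077·17) = 162.500 mg/L
Dose 2 (330 mg at t=4 h): 330·exp(−0.04077·13) = 194.229 mg/L
Dose 3 (340 mg at t=8 h): 340·exp(−0.04077·9) = 235.565 mg/L
Dose 4 (210 mg at t=12 h): 210·exp(−0.04077·5) = 171.270 mg/L
Dose 5 (310 mg at t=16 h): 310·exp(−0.04077·1) = 297.614 mg/L
C(17) = 162.500 + 194.229 + 235.565 + 171.270 + 297.614 = 1061.178 mg/L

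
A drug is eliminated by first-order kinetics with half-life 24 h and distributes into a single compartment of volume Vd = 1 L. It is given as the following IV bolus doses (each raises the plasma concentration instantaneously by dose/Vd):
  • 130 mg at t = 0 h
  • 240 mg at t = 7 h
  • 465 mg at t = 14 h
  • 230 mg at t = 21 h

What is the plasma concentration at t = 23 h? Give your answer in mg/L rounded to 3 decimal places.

k = ln 2 / 24 = 0.02888 per h
Dose 1 (130 mg at t=0 h): 130·exp(−0.02888·23) = 66.905 mg/L
Dose 2 (240 mg at t=7 h): 240·exp(−0.02888·16) = 151.191 mg/L
Dose 3 (465 mg at t=14 h): 465·exp(−0.02888·9) = 358.564 mg/L
Dose 4 (230 mg at t=21 h): 230·exp(−0.02888·2) = 217.091 mg/L
C(23) = 66.905 + 151.191 + 358.564 + 217.091 = 793.750 mg/L

793.750 mg/L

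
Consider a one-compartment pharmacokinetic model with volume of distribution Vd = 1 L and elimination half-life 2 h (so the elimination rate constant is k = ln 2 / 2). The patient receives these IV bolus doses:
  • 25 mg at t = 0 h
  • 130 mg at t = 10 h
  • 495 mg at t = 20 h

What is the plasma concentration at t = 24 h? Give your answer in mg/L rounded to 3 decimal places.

k = ln 2 / 2 = 0.34657 per h
Dose 1 (25 mg at t=0 h): 25·exp(−0.34657·24) = 0.006 mg/L
Dose 2 (130 mg at t=10 h): 130·exp(−0.34657·14) = 1.016 mg/L
Dose 3 (495 mg at t=20 h): 495·exp(−0.34657·4) = 123.750 mg/L
C(24) = 0.006 + 1.016 + 123.750 = 124.772 mg/L

124.772 mg/L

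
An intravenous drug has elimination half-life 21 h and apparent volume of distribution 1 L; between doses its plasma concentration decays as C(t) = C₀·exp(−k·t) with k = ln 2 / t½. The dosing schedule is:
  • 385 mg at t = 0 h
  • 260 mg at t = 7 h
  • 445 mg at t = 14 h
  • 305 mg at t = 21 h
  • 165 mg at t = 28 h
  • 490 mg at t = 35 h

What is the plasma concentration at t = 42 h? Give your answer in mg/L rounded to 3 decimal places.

1000.100 mg/L

k = ln 2 / 21 = 0.03301 per h
Dose 1 (385 mg at t=0 h): 385·exp(−0.03301·42) = 96.250 mg/L
Dose 2 (260 mg at t=7 h): 260·exp(−0.03301·35) = 81.895 mg/L
Dose 3 (445 mg at t=14 h): 445·exp(−0.03301·28) = 176.598 mg/L
Dose 4 (305 mg at t=21 h): 305·exp(−0.03301·21) = 152.500 mg/L
Dose 5 (165 mg at t=28 h): 165·exp(−0.03301·14) = 103.943 mg/L
Dose 6 (490 mg at t=35 h): 490·exp(−0.03301·7) = 388.913 mg/L
C(42) = 96.250 + 81.895 + 176.598 + 152.500 + 103.943 + 388.913 = 1000.100 mg/L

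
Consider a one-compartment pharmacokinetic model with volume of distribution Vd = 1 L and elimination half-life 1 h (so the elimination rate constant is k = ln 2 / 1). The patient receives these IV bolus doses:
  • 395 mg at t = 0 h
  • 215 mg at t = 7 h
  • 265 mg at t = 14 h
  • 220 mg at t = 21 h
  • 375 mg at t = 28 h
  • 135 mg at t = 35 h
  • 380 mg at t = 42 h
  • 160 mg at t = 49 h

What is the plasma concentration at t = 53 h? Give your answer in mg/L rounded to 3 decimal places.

10.186 mg/L

k = ln 2 / 1 = 0.69315 per h
Dose 1 (395 mg at t=0 h): 395·exp(−0.69315·53) = 0.000 mg/L
Dose 2 (215 mg at t=7 h): 215·exp(−0.69315·46) = 0.000 mg/L
Dose 3 (265 mg at t=14 h): 265·exp(−0.69315·39) = 0.000 mg/L
Dose 4 (220 mg at t=21 h): 220·exp(−0.69315·32) = 0.000 mg/L
Dose 5 (375 mg at t=28 h): 375·exp(−0.69315·25) = 0.000 mg/L
Dose 6 (135 mg at t=35 h): 135·exp(−0.69315·18) = 0.001 mg/L
Dose 7 (380 mg at t=42 h): 380·exp(−0.69315·11) = 0.186 mg/L
Dose 8 (160 mg at t=49 h): 160·exp(−0.69315·4) = 10.000 mg/L
C(53) = 0.000 + 0.000 + 0.000 + 0.000 + 0.000 + 0.001 + 0.186 + 10.000 = 10.186 mg/L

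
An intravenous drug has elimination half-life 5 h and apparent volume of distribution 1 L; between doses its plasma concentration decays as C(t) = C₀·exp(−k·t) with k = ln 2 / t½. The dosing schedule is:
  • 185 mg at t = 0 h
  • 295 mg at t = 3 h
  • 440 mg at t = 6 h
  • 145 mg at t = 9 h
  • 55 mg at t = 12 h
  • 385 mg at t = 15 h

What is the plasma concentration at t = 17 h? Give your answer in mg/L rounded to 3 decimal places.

k = ln 2 / 5 = 0.13863 per h
Dose 1 (185 mg at t=0 h): 185·exp(−0.13863·17) = 17.525 mg/L
Dose 2 (295 mg at t=3 h): 295·exp(−0.13863·14) = 42.358 mg/L
Dose 3 (440 mg at t=6 h): 440·exp(−0.13863·11) = 95.761 mg/L
Dose 4 (145 mg at t=9 h): 145·exp(−0.13863·8) = 47.832 mg/L
Dose 5 (55 mg at t=12 h): 55·exp(−0.13863·5) = 27.500 mg/L
Dose 6 (385 mg at t=15 h): 385·exp(−0.13863·2) = 291.775 mg/L
C(17) = 17.525 + 42.358 + 95.761 + 47.832 + 27.500 + 291.775 = 522.752 mg/L

522.752 mg/L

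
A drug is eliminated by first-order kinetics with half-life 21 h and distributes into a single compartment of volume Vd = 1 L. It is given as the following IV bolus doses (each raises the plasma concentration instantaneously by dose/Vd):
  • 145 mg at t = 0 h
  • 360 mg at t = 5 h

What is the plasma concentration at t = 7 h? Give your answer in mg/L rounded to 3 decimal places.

452.089 mg/L

k = ln 2 / 21 = 0.03301 per h
Dose 1 (145 mg at t=0 h): 145·exp(−0.03301·7) = 115.087 mg/L
Dose 2 (360 mg at t=5 h): 360·exp(−0.03301·2) = 337.002 mg/L
C(7) = 115.087 + 337.002 = 452.089 mg/L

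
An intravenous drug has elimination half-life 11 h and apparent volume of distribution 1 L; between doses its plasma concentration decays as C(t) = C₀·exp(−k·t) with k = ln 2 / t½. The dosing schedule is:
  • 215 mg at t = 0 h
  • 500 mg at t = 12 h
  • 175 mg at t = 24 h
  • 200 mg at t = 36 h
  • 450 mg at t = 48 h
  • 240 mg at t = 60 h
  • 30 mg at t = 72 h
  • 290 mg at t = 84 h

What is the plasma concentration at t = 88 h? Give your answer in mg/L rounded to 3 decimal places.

k = ln 2 / 11 = 0.06301 per h
Dose 1 (215 mg at t=0 h): 215·exp(−0.06301·88) = 0.840 mg/L
Dose 2 (500 mg at t=12 h): 500·exp(−0.06301·76) = 4.160 mg/L
Dose 3 (175 mg at t=24 h): 175·exp(−0.06301·64) = 3.102 mg/L
Dose 4 (200 mg at t=36 h): 200·exp(−0.06301·52) = 7.551 mg/L
Dose 5 (450 mg at t=48 h): 450·exp(−0.06301·40) = 36.187 mg/L
Dose 6 (240 mg at t=60 h): 240·exp(−0.06301·28) = 41.111 mg/L
Dose 7 (30 mg at t=72 h): 30·exp(−0.06301·16) = 10.946 mg/L
Dose 8 (290 mg at t=84 h): 290·exp(−0.06301·4) = 225.389 mg/L
C(88) = 0.840 + 4.160 + 3.102 + 7.551 + 36.187 + 41.111 + 10.946 + 225.389 = 329.285 mg/L

329.285 mg/L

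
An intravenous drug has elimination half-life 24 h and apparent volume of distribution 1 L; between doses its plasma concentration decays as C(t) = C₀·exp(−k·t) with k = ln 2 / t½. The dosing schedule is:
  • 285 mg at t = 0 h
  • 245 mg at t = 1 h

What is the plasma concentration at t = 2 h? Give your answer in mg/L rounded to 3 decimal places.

k = ln 2 / 24 = 0.02888 per h
Dose 1 (285 mg at t=0 h): 285·exp(−0.02888·2) = 269.004 mg/L
Dose 2 (245 mg at t=1 h): 245·exp(−0.02888·1) = 238.025 mg/L
C(2) = 269.004 + 238.025 = 507.030 mg/L

507.030 mg/L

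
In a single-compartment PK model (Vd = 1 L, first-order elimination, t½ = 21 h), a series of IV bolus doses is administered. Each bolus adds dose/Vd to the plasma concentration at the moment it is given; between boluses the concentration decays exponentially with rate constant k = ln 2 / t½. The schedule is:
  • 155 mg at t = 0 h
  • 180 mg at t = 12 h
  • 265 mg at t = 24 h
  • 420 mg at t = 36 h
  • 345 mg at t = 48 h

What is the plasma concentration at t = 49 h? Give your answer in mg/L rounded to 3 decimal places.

807.203 mg/L

k = ln 2 / 21 = 0.03301 per h
Dose 1 (155 mg at t=0 h): 155·exp(−0.03301·49) = 30.756 mg/L
Dose 2 (180 mg at t=12 h): 180·exp(−0.03301·37) = 53.075 mg/L
Dose 3 (265 mg at t=24 h): 265·exp(−0.03301·25) = 116.112 mg/L
Dose 4 (420 mg at t=36 h): 420·exp(−0.03301·13) = 273.462 mg/L
Dose 5 (345 mg at t=48 h): 345·exp(−0.03301·1) = 333.798 mg/L
C(49) = 30.756 + 53.075 + 116.112 + 273.462 + 333.798 = 807.203 mg/L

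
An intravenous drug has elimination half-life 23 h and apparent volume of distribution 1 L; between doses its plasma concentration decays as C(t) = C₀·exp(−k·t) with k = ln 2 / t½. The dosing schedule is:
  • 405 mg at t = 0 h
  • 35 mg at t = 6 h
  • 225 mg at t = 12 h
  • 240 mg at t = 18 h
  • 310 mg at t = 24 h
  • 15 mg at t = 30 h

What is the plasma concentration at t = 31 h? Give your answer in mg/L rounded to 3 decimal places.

k = ln 2 / 23 = 0.03014 per h
Dose 1 (405 mg at t=0 h): 405·exp(−0.03014·31) = 159.118 mg/L
Dose 2 (35 mg at t=6 h): 35·exp(−0.03014·25) = 16.476 mg/L
Dose 3 (225 mg at t=12 h): 225·exp(−0.03014·19) = 126.913 mg/L
Dose 4 (240 mg at t=18 h): 240·exp(−0.03014·13) = 162.205 mg/L
Dose 5 (310 mg at t=24 h): 310·exp(−0.03014·7) = 251.041 mg/L
Dose 6 (15 mg at t=30 h): 15·exp(−0.03014·1) = 14.555 mg/L
C(31) = 159.118 + 16.476 + 126.913 + 162.205 + 251.041 + 14.555 = 730.307 mg/L

730.307 mg/L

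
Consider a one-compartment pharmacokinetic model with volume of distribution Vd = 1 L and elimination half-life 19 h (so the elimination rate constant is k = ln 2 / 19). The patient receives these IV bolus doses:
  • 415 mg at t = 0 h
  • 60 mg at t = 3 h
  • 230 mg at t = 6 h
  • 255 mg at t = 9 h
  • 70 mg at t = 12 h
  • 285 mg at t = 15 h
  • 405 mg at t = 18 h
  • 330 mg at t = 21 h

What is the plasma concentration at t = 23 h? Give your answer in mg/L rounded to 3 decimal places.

k = ln 2 / 19 = 0.03648 per h
Dose 1 (415 mg at t=0 h): 415·exp(−0.03648·23) = 179.326 mg/L
Dose 2 (60 mg at t=3 h): 60·exp(−0.03648·20) = 28.925 mg/L
Dose 3 (230 mg at t=6 h): 230·exp(−0.03648·17) = 123.704 mg/L
Dose 4 (255 mg at t=9 h): 255·exp(−0.03648·14) = 153.013 mg/L
Dose 5 (70 mg at t=12 h): 70·exp(−0.03648·11) = 46.862 mg/L
Dose 6 (285 mg at t=15 h): 285·exp(−0.03648·8) = 212.861 mg/L
Dose 7 (405 mg at t=18 h): 405·exp(−0.03648·5) = 337.471 mg/L
Dose 8 (330 mg at t=21 h): 330·exp(−0.03648·2) = 306.780 mg/L
C(23) = 179.326 + 28.925 + 123.704 + 153.013 + 46.862 + 212.861 + 337.471 + 306.780 = 1388.942 mg/L

1388.942 mg/L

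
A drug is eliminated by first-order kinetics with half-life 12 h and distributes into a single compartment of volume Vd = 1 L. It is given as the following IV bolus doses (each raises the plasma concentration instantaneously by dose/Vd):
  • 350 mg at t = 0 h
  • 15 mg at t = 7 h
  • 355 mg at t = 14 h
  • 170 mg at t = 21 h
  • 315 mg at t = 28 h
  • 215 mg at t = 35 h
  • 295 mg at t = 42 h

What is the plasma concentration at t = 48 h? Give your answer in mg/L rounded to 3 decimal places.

k = ln 2 / 12 = 0.05776 per h
Dose 1 (350 mg at t=0 h): 350·exp(−0.05776·48) = 21.875 mg/L
Dose 2 (15 mg at t=7 h): 15·exp(−0.05776·41) = 1.405 mg/L
Dose 3 (355 mg at t=14 h): 355·exp(−0.05776·34) = 49.809 mg/L
Dose 4 (170 mg at t=21 h): 170·exp(−0.05776·27) = 35.738 mg/L
Dose 5 (315 mg at t=28 h): 315·exp(−0.05776·20) = 99.219 mg/L
Dose 6 (215 mg at t=35 h): 215·exp(−0.05776·13) = 101.466 mg/L
Dose 7 (295 mg at t=42 h): 295·exp(−0.05776·6) = 208.597 mg/L
C(48) = 21.875 + 1.405 + 49.809 + 35.738 + 99.219 + 101.466 + 208.597 = 518.109 mg/L

518.109 mg/L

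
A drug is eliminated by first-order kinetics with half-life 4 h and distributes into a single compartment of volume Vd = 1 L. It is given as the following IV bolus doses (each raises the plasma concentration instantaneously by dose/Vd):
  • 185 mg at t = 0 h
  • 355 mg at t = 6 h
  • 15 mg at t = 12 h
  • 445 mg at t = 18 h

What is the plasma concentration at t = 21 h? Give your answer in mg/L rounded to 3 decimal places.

298.999 mg/L

k = ln 2 / 4 = 0.17329 per h
Dose 1 (185 mg at t=0 h): 185·exp(−0.17329·21) = 4.861 mg/L
Dose 2 (355 mg at t=6 h): 355·exp(−0.17329·15) = 26.386 mg/L
Dose 3 (15 mg at t=12 h): 15·exp(−0.17329·9) = 3.153 mg/L
Dose 4 (445 mg at t=18 h): 445·exp(−0.17329·3) = 264.599 mg/L
C(21) = 4.861 + 26.386 + 3.153 + 264.599 = 298.999 mg/L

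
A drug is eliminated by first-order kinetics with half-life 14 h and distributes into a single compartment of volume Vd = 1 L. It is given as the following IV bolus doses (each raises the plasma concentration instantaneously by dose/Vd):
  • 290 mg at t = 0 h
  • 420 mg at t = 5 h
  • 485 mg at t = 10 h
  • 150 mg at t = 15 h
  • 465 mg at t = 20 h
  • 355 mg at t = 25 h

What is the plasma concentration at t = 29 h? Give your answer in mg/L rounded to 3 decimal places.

k = ln 2 / 14 = 0.04951 per h
Dose 1 (290 mg at t=0 h): 290·exp(−0.04951·29) = 68.998 mg/L
Dose 2 (420 mg at t=5 h): 420·exp(−0.04951·24) = 127.996 mg/L
Dose 3 (485 mg at t=10 h): 485·exp(−0.04951·19) = 189.322 mg/L
Dose 4 (150 mg at t=15 h): 150·exp(−0.04951·14) = 75.000 mg/L
Dose 5 (465 mg at t=20 h): 465·exp(−0.04951·9) = 297.806 mg/L
Dose 6 (355 mg at t=25 h): 355·exp(−0.04951·4) = 291.219 mg/L
C(29) = 68.998 + 127.996 + 189.322 + 75.000 + 297.806 + 291.219 = 1050.342 mg/L

1050.342 mg/L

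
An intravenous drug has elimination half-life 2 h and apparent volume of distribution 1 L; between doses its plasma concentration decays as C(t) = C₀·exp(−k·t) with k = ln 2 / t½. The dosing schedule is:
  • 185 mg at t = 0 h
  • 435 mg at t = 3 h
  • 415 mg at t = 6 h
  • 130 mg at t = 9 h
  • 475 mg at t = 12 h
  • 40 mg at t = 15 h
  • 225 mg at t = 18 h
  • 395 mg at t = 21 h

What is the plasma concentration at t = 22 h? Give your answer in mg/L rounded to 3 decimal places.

357.685 mg/L

k = ln 2 / 2 = 0.34657 per h
Dose 1 (185 mg at t=0 h): 185·exp(−0.34657·22) = 0.090 mg/L
Dose 2 (435 mg at t=3 h): 435·exp(−0.34657·19) = 0.601 mg/L
Dose 3 (415 mg at t=6 h): 415·exp(−0.34657·16) = 1.621 mg/L
Dose 4 (130 mg at t=9 h): 130·exp(−0.34657·13) = 1.436 mg/L
Dose 5 (475 mg at t=12 h): 475·exp(−0.34657·10) = 14.844 mg/L
Dose 6 (40 mg at t=15 h): 40·exp(−0.34657·7) = 3.536 mg/L
Dose 7 (225 mg at t=18 h): 225·exp(−0.34657·4) = 56.250 mg/L
Dose 8 (395 mg at t=21 h): 395·exp(−0.34657·1) = 279.307 mg/L
C(22) = 0.090 + 0.601 + 1.621 + 1.436 + 14.844 + 3.536 + 56.250 + 279.307 = 357.685 mg/L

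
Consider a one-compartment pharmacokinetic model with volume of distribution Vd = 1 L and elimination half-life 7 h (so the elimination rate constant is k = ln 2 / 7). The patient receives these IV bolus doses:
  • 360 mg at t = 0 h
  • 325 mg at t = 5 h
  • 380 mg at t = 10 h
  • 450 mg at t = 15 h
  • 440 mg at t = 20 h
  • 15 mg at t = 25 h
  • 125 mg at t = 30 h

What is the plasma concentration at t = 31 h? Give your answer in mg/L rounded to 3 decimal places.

k = ln 2 / 7 = 0.09902 per h
Dose 1 (360 mg at t=0 h): 360·exp(−0.09902·31) = 16.717 mg/L
Dose 2 (325 mg at t=5 h): 325·exp(−0.09902·26) = 24.761 mg/L
Dose 3 (380 mg at t=10 h): 380·exp(−0.09902·21) = 47.500 mg/L
Dose 4 (450 mg at t=15 h): 450·exp(−0.09902·16) = 92.288 mg/L
Dose 5 (440 mg at t=20 h): 440·exp(−0.09902·11) = 148.049 mg/L
Dose 6 (15 mg at t=25 h): 15·exp(−0.09902·6) = 8.281 mg/L
Dose 7 (125 mg at t=30 h): 125·exp(−0.09902·1) = 113.215 mg/L
C(31) = 16.717 + 24.761 + 47.500 + 92.288 + 148.049 + 8.281 + 113.215 = 450.812 mg/L

450.812 mg/L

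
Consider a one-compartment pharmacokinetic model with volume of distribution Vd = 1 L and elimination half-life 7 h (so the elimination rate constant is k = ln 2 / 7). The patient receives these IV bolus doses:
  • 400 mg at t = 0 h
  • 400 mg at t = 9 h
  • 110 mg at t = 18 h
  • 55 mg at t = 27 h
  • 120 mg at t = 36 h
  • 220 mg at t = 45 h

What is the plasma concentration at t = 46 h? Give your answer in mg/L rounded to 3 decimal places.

273.555 mg/L

k = ln 2 / 7 = 0.09902 per h
Dose 1 (400 mg at t=0 h): 400·exp(−0.09902·46) = 4.206 mg/L
Dose 2 (400 mg at t=9 h): 400·exp(−0.09902·37) = 10.254 mg/L
Dose 3 (110 mg at t=18 h): 110·exp(−0.09902·28) = 6.875 mg/L
Dose 4 (55 mg at t=27 h): 55·exp(−0.09902·19) = 8.381 mg/L
Dose 5 (120 mg at t=36 h): 120·exp(−0.09902·10) = 44.580 mg/L
Dose 6 (220 mg at t=45 h): 220·exp(−0.09902·1) = 199.259 mg/L
C(46) = 4.206 + 10.254 + 6.875 + 8.381 + 44.580 + 199.259 = 273.555 mg/L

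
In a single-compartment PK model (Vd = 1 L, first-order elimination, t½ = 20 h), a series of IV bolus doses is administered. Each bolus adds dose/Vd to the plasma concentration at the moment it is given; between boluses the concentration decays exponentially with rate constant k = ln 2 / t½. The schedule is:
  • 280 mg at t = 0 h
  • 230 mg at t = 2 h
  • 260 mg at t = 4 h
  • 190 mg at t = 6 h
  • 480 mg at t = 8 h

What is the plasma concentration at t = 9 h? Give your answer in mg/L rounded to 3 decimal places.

1238.946 mg/L

k = ln 2 / 20 = 0.03466 per h
Dose 1 (280 mg at t=0 h): 280·exp(−0.03466·9) = 204.972 mg/L
Dose 2 (230 mg at t=2 h): 230·exp(−0.03466·7) = 180.454 mg/L
Dose 3 (260 mg at t=4 h): 260·exp(−0.03466·5) = 218.633 mg/L
Dose 4 (190 mg at t=6 h): 190·exp(−0.03466·3) = 171.238 mg/L
Dose 5 (480 mg at t=8 h): 480·exp(−0.03466·1) = 463.649 mg/L
C(9) = 204.972 + 180.454 + 218.633 + 171.238 + 463.649 = 1238.946 mg/L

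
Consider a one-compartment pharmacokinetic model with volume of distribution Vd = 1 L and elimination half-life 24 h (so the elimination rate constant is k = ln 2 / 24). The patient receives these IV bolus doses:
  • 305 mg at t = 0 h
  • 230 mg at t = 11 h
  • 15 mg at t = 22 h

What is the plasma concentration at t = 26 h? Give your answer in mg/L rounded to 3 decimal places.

306.441 mg/L

k = ln 2 / 24 = 0.02888 per h
Dose 1 (305 mg at t=0 h): 305·exp(−0.02888·26) = 143.941 mg/L
Dose 2 (230 mg at t=11 h): 230·exp(−0.02888·15) = 149.137 mg/L
Dose 3 (15 mg at t=22 h): 15·exp(−0.02888·4) = 13.363 mg/L
C(26) = 143.941 + 149.137 + 13.363 = 306.441 mg/L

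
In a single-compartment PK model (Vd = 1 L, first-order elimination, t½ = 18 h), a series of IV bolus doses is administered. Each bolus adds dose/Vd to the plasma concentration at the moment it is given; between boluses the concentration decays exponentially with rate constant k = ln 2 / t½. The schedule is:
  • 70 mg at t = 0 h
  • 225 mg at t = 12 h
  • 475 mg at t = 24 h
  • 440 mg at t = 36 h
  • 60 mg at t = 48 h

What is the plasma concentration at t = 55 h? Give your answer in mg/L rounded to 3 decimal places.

k = ln 2 / 18 = 0.03851 per h
Dose 1 (70 mg at t=0 h): 70·exp(−0.03851·55) = 8.419 mg/L
Dose 2 (225 mg at t=12 h): 225·exp(−0.03851·43) = 42.959 mg/L
Dose 3 (475 mg at t=24 h): 475·exp(−0.03851·31) = 143.964 mg/L
Dose 4 (440 mg at t=36 h): 440·exp(−0.03851·19) = 211.689 mg/L
Dose 5 (60 mg at t=48 h): 60·exp(−0.03851·7) = 45.823 mg/L
C(55) = 8.419 + 42.959 + 143.964 + 211.689 + 45.823 = 452.855 mg/L

452.855 mg/L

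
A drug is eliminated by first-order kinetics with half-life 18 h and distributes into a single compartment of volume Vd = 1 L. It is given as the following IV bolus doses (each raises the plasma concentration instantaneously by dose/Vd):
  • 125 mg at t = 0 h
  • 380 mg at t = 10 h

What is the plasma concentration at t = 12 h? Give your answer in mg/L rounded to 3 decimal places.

430.577 mg/L

k = ln 2 / 18 = 0.03851 per h
Dose 1 (125 mg at t=0 h): 125·exp(−0.03851·12) = 78.745 mg/L
Dose 2 (380 mg at t=10 h): 380·exp(−0.03851·2) = 351.832 mg/L
C(12) = 78.745 + 351.832 = 430.577 mg/L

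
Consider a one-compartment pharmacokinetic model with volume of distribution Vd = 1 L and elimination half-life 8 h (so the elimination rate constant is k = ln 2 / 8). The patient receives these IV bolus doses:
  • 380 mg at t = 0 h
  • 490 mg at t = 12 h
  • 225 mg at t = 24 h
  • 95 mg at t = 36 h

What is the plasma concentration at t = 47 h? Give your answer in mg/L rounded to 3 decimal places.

97.388 mg/L

k = ln 2 / 8 = 0.08664 per h
Dose 1 (380 mg at t=0 h): 380·exp(−0.08664·47) = 6.475 mg/L
Dose 2 (490 mg at t=12 h): 490·exp(−0.08664·35) = 23.615 mg/L
Dose 3 (225 mg at t=24 h): 225·exp(−0.08664·23) = 30.671 mg/L
Dose 4 (95 mg at t=36 h): 95·exp(−0.08664·11) = 36.628 mg/L
C(47) = 6.475 + 23.615 + 30.671 + 36.628 = 97.388 mg/L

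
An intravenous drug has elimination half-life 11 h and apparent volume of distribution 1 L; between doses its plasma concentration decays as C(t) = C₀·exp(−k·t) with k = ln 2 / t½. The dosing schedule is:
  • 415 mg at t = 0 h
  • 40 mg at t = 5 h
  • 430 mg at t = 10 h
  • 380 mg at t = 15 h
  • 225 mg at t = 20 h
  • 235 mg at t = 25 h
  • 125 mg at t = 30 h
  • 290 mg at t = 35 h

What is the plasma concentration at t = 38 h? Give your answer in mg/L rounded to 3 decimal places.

697.226 mg/L

k = ln 2 / 11 = 0.06301 per h
Dose 1 (415 mg at t=0 h): 415·exp(−0.06301·38) = 37.855 mg/L
Dose 2 (40 mg at t=5 h): 40·exp(−0.06301·33) = 5.000 mg/L
Dose 3 (430 mg at t=10 h): 430·exp(−0.06301·28) = 73.656 mg/L
Dose 4 (380 mg at t=15 h): 380·exp(−0.06301·23) = 89.198 mg/L
Dose 5 (225 mg at t=20 h): 225·exp(−0.06301·18) = 72.375 mg/L
Dose 6 (235 mg at t=25 h): 235·exp(−0.06301·13) = 103.587 mg/L
Dose 7 (125 mg at t=30 h): 125·exp(−0.06301·8) = 75.506 mg/L
Dose 8 (290 mg at t=35 h): 290·exp(−0.06301·3) = 240.048 mg/L
C(38) = 37.855 + 5.000 + 73.656 + 89.198 + 72.375 + 103.587 + 75.506 + 240.048 = 697.226 mg/L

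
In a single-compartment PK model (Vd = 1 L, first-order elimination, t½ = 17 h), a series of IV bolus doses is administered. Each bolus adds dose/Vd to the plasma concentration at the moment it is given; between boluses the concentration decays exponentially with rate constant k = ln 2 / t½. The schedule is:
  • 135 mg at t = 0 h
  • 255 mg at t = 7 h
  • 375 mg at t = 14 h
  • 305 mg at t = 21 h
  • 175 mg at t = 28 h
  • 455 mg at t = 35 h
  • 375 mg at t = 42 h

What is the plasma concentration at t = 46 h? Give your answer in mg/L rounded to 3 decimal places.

977.579 mg/L

k = ln 2 / 17 = 0.04077 per h
Dose 1 (135 mg at t=0 h): 135·exp(−0.04077·46) = 20.691 mg/L
Dose 2 (255 mg at t=7 h): 255·exp(−0.04077·39) = 51.993 mg/L
Dose 3 (375 mg at t=14 h): 375·exp(−0.04077·32) = 101.715 mg/L
Dose 4 (305 mg at t=21 h): 305·exp(−0.04077·25) = 110.055 mg/L
Dose 5 (175 mg at t=28 h): 175·exp(−0.04077·18) = 84.004 mg/L
Dose 6 (455 mg at t=35 h): 455·exp(−0.04077·11) = 290.554 mg/L
Dose 7 (375 mg at t=42 h): 375·exp(−0.04077·4) = 318.567 mg/L
C(46) = 20.691 + 51.993 + 101.715 + 110.055 + 84.004 + 290.554 + 318.567 = 977.579 mg/L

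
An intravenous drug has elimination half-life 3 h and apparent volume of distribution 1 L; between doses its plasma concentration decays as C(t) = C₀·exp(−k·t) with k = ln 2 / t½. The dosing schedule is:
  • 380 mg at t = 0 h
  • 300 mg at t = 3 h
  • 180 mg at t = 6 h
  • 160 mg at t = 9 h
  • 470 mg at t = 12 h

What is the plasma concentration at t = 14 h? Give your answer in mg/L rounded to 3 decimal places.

413.412 mg/L

k = ln 2 / 3 = 0.23105 per h
Dose 1 (380 mg at t=0 h): 380·exp(−0.23105·14) = 14.962 mg/L
Dose 2 (300 mg at t=3 h): 300·exp(−0.23105·11) = 23.624 mg/L
Dose 3 (180 mg at t=6 h): 180·exp(−0.23105·8) = 28.348 mg/L
Dose 4 (160 mg at t=9 h): 160·exp(−0.23105·5) = 50.397 mg/L
Dose 5 (470 mg at t=12 h): 470·exp(−0.23105·2) = 296.081 mg/L
C(14) = 14.962 + 23.624 + 28.348 + 50.397 + 296.081 = 413.412 mg/L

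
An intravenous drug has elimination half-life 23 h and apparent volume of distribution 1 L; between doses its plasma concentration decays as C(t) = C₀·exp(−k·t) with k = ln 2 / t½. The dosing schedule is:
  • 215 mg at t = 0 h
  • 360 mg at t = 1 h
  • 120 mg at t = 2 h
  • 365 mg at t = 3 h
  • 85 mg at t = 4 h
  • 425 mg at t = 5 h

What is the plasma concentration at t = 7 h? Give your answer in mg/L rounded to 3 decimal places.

k = ln 2 / 23 = 0.03014 per h
Dose 1 (215 mg at t=0 h): 215·exp(−0.03014·7) = 174.109 mg/L
Dose 2 (360 mg at t=1 h): 360·exp(−0.03014·6) = 300.451 mg/L
Dose 3 (120 mg at t=2 h): 120·exp(−0.03014·5) = 103.214 mg/L
Dose 4 (365 mg at t=3 h): 365·exp(−0.03014·4) = 323.549 mg/L
Dose 5 (85 mg at t=4 h): 85·exp(−0.03014·3) = 77.652 mg/L
Dose 6 (425 mg at t=5 h): 425·exp(−0.03014·2) = 400.140 mg/L
C(7) = 174.109 + 300.451 + 103.214 + 323.549 + 77.652 + 400.140 = 1379.115 mg/L

1379.115 mg/L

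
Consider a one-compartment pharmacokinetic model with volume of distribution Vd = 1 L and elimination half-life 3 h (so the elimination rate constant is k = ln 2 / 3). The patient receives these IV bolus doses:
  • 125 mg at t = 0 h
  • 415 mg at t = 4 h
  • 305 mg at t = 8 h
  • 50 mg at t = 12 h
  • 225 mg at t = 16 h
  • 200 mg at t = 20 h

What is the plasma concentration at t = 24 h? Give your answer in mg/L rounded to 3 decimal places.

130.068 mg/L

k = ln 2 / 3 = 0.23105 per h
Dose 1 (125 mg at t=0 h): 125·exp(−0.23105·24) = 0.488 mg/L
Dose 2 (415 mg at t=4 h): 415·exp(−0.23105·20) = 4.085 mg/L
Dose 3 (305 mg at t=8 h): 305·exp(−0.23105·16) = 7.565 mg/L
Dose 4 (50 mg at t=12 h): 50·exp(−0.23105·12) = 3.125 mg/L
Dose 5 (225 mg at t=16 h): 225·exp(−0.23105·8) = 35.435 mg/L
Dose 6 (200 mg at t=20 h): 200·exp(−0.23105·4) = 79.370 mg/L
C(24) = 0.488 + 4.085 + 7.565 + 3.125 + 35.435 + 79.370 = 130.068 mg/L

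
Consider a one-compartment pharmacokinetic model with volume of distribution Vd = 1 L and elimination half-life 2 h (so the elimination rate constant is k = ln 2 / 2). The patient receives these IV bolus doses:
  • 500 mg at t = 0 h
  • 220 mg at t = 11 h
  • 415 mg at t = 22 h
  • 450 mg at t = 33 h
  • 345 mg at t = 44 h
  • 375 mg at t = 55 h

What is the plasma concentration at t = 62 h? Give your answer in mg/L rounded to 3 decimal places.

k = ln 2 / 2 = 0.34657 per h
Dose 1 (500 mg at t=0 h): 500·exp(−0.34657·62) = 0.000 mg/L
Dose 2 (220 mg at t=11 h): 220·exp(−0.34657·51) = 0.000 mg/L
Dose 3 (415 mg at t=22 h): 415·exp(−0.34657·40) = 0.000 mg/L
Dose 4 (450 mg at t=33 h): 450·exp(−0.34657·29) = 0.019 mg/L
Dose 5 (345 mg at t=44 h): 345·exp(−0.34657·18) = 0.674 mg/L
Dose 6 (375 mg at t=55 h): 375·exp(−0.34657·7) = 33.146 mg/L
C(62) = 0.000 + 0.000 + 0.000 + 0.019 + 0.674 + 33.146 = 33.839 mg/L

33.839 mg/L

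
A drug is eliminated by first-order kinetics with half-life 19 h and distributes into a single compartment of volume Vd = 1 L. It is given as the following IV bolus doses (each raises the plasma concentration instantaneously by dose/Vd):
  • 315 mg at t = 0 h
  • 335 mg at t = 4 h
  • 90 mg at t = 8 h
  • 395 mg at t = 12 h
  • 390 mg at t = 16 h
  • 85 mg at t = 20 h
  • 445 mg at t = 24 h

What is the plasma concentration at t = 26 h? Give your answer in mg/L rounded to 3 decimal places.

1308.597 mg/L

k = ln 2 / 19 = 0.03648 per h
Dose 1 (315 mg at t=0 h): 315·exp(−0.03648·26) = 122.004 mg/L
Dose 2 (335 mg at t=4 h): 335·exp(−0.03648·22) = 150.136 mg/L
Dose 3 (90 mg at t=8 h): 90·exp(−0.03648·18) = 46.672 mg/L
Dose 4 (395 mg at t=12 h): 395·exp(−0.03648·14) = 237.020 mg/L
Dose 5 (390 mg at t=16 h): 390·exp(−0.03648·10) = 270.787 mg/L
Dose 6 (85 mg at t=20 h): 85·exp(−0.03648·6) = 68.290 mg/L
Dose 7 (445 mg at t=24 h): 445·exp(−0.03648·2) = 413.688 mg/L
C(26) = 122.004 + 150.136 + 46.672 + 237.020 + 270.787 + 68.290 + 413.688 = 1308.597 mg/L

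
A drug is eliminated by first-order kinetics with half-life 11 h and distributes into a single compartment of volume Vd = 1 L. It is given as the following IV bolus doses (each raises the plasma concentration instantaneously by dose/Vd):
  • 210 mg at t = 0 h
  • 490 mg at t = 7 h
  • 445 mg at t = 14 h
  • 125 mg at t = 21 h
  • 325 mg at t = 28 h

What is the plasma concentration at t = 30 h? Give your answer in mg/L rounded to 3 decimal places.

666.510 mg/L

k = ln 2 / 11 = 0.06301 per h
Dose 1 (210 mg at t=0 h): 210·exp(−0.06301·30) = 31.712 mg/L
Dose 2 (490 mg at t=7 h): 490·exp(−0.06301·23) = 115.019 mg/L
Dose 3 (445 mg at t=14 h): 445·exp(−0.06301·16) = 162.367 mg/L
Dose 4 (125 mg at t=21 h): 125·exp(−0.06301·9) = 70.895 mg/L
Dose 5 (325 mg at t=28 h): 325·exp(−0.06301·2) = 286.517 mg/L
C(30) = 31.712 + 115.019 + 162.367 + 70.895 + 286.517 = 666.510 mg/L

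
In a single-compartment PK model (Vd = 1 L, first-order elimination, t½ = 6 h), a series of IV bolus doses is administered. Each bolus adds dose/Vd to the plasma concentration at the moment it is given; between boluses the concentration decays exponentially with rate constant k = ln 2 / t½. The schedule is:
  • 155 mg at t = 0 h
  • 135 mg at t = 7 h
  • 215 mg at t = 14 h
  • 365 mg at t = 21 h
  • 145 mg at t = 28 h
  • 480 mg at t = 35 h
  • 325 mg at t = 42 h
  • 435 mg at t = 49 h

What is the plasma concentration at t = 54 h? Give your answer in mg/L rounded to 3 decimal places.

397.109 mg/L

k = ln 2 / 6 = 0.11552 per h
Dose 1 (155 mg at t=0 h): 155·exp(−0.11552·54) = 0.303 mg/L
Dose 2 (135 mg at t=7 h): 135·exp(−0.11552·47) = 0.592 mg/L
Dose 3 (215 mg at t=14 h): 215·exp(−0.11552·40) = 2.116 mg/L
Dose 4 (365 mg at t=21 h): 365·exp(−0.11552·33) = 8.065 mg/L
Dose 5 (145 mg at t=28 h): 145·exp(−0.11552·26) = 7.193 mg/L
Dose 6 (480 mg at t=35 h): 480·exp(−0.11552·19) = 53.454 mg/L
Dose 7 (325 mg at t=42 h): 325·exp(−0.11552·12) = 81.250 mg/L
Dose 8 (435 mg at t=49 h): 435·exp(−0.11552·5) = 244.135 mg/L
C(54) = 0.303 + 0.592 + 2.116 + 8.065 + 7.193 + 53.454 + 81.250 + 244.135 = 397.109 mg/L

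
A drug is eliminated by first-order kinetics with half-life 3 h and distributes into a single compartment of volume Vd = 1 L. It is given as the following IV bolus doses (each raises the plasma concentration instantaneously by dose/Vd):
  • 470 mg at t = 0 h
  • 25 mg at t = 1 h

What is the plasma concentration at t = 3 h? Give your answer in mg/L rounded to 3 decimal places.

250.749 mg/L

k = ln 2 / 3 = 0.23105 per h
Dose 1 (470 mg at t=0 h): 470·exp(−0.23105·3) = 235.000 mg/L
Dose 2 (25 mg at t=1 h): 25·exp(−0.23105·2) = 15.749 mg/L
C(3) = 235.000 + 15.749 = 250.749 mg/L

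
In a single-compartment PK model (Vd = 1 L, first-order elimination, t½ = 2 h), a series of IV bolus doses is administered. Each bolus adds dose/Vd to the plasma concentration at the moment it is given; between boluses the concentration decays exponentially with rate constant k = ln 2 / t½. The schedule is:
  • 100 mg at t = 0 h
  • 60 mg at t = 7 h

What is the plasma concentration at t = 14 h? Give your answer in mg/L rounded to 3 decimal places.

6.085 mg/L

k = ln 2 / 2 = 0.34657 per h
Dose 1 (100 mg at t=0 h): 100·exp(−0.34657·14) = 0.781 mg/L
Dose 2 (60 mg at t=7 h): 60·exp(−0.34657·7) = 5.303 mg/L
C(14) = 0.781 + 5.303 = 6.085 mg/L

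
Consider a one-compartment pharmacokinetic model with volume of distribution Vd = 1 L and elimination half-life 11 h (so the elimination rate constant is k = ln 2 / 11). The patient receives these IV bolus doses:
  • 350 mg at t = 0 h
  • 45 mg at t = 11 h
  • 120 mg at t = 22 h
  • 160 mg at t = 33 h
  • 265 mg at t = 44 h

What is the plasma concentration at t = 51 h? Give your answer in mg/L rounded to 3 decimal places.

k = ln 2 / 11 = 0.06301 per h
Dose 1 (350 mg at t=0 h): 350·exp(−0.06301·51) = 14.073 mg/L
Dose 2 (45 mg at t=11 h): 45·exp(−0.06301·40) = 3.619 mg/L
Dose 3 (120 mg at t=22 h): 120·exp(−0.06301·29) = 19.300 mg/L
Dose 4 (160 mg at t=33 h): 160·exp(−0.06301·18) = 51.467 mg/L
Dose 5 (265 mg at t=44 h): 265·exp(−0.06301·7) = 170.483 mg/L
C(51) = 14.073 + 3.619 + 19.300 + 51.467 + 170.483 = 258.941 mg/L

258.941 mg/L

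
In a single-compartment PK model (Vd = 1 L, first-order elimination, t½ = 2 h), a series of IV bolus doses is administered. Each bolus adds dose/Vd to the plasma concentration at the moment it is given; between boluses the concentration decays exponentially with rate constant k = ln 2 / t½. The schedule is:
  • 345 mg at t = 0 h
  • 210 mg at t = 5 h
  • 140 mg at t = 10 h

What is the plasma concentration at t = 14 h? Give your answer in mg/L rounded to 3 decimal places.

k = ln 2 / 2 = 0.34657 per h
Dose 1 (345 mg at t=0 h): 345·exp(−0.34657·14) = 2.695 mg/L
Dose 2 (210 mg at t=5 h): 210·exp(−0.34657·9) = 9.281 mg/L
Dose 3 (140 mg at t=10 h): 140·exp(−0.34657·4) = 35.000 mg/L
C(14) = 2.695 + 9.281 + 35.000 = 46.976 mg/L

46.976 mg/L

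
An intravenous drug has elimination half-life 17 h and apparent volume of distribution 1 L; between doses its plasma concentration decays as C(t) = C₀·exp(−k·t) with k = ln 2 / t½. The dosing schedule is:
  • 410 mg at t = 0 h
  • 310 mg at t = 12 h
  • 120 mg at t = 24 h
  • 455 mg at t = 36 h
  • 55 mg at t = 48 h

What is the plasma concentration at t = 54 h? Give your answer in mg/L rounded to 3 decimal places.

k = ln 2 / 17 = 0.04077 per h
Dose 1 (410 mg at t=0 h): 410·exp(−0.04077·54) = 45.349 mg/L
Dose 2 (310 mg at t=12 h): 310·exp(−0.04077·42) = 55.929 mg/L
Dose 3 (120 mg at t=24 h): 120·exp(−0.04077·30) = 35.314 mg/L
Dose 4 (455 mg at t=36 h): 455·exp(−0.04077·18) = 218.411 mg/L
Dose 5 (55 mg at t=48 h): 55·exp(−0.04077·6) = 43.064 mg/L
C(54) = 45.349 + 55.929 + 35.314 + 218.411 + 43.064 = 398.068 mg/L

398.068 mg/L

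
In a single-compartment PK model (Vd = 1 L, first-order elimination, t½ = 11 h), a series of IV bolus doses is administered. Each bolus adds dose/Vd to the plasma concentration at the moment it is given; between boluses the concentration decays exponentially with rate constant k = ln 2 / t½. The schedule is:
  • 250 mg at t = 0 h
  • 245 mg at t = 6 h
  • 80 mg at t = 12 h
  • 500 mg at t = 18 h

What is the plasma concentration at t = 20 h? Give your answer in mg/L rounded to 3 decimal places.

k = ln 2 / 11 = 0.06301 per h
Dose 1 (250 mg at t=0 h): 250·exp(−0.06301·20) = 70.895 mg/L
Dose 2 (245 mg at t=6 h): 245·exp(−0.06301·14) = 101.400 mg/L
Dose 3 (80 mg at t=12 h): 80·exp(−0.06301·8) = 48.324 mg/L
Dose 4 (500 mg at t=18 h): 500·exp(−0.06301·2) = 440.796 mg/L
C(20) = 70.895 + 101.400 + 48.324 + 440.796 = 661.414 mg/L

661.414 mg/L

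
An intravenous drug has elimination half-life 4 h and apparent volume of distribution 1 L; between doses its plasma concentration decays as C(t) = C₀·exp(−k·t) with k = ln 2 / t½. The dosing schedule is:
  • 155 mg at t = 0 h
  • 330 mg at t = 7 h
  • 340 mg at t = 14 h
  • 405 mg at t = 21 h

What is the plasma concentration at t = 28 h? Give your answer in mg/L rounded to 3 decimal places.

160.342 mg/L

k = ln 2 / 4 = 0.17329 per h
Dose 1 (155 mg at t=0 h): 155·exp(−0.17329·28) = 1.211 mg/L
Dose 2 (330 mg at t=7 h): 330·exp(−0.17329·21) = 8.672 mg/L
Dose 3 (340 mg at t=14 h): 340·exp(−0.17329·14) = 30.052 mg/L
Dose 4 (405 mg at t=21 h): 405·exp(−0.17329·7) = 120.407 mg/L
C(28) = 1.211 + 8.672 + 30.052 + 120.407 = 160.342 mg/L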